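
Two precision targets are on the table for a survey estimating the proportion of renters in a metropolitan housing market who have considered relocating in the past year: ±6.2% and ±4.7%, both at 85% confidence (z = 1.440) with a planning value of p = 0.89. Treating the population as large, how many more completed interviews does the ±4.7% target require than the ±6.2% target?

39

At ±6.2%: n = 1.440² × 0.0979 / 0.062² ≈ 52.81 → 53.
At ±4.7%: n = 1.440² × 0.0979 / 0.047² ≈ 91.90 → 92.
Additional respondents: 92 − 53 = 39.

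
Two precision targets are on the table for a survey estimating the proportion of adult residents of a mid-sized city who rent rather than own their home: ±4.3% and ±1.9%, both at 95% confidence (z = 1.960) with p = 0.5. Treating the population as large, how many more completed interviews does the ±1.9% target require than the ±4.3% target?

2141

At ±4.3%: n = 1.960² × 0.2500 / 0.043² ≈ 519.42 → 520.
At ±1.9%: n = 1.960² × 0.2500 / 0.019² ≈ 2660.39 → 2661.
Additional respondents: 2661 − 520 = 2141.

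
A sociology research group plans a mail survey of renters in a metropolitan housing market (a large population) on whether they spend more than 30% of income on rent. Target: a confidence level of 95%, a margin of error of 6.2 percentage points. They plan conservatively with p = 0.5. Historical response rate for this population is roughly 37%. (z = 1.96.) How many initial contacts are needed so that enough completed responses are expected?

Completed interviews needed: n₀ = 1.96² × 0.2500 / 0.062² ≈ 249.84 → 250.
At a 37% response rate, contacts needed = 250 / 0.37 ≈ 675.68 → 676.

676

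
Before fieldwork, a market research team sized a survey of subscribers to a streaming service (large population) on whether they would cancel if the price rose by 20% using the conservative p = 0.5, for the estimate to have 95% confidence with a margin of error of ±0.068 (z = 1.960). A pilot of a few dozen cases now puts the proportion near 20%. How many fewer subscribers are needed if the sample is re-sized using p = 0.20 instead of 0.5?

Conservative (p = 0.5): n = 1.960² × 0.25 / 0.068² ≈ 207.70 → 208.
Using p = 0.20: p(1−p) = 0.1600, so n = 1.960² × 0.1600 / 0.068² ≈ 132.93 → 133.
Reduction: 208 − 133 = 75.

75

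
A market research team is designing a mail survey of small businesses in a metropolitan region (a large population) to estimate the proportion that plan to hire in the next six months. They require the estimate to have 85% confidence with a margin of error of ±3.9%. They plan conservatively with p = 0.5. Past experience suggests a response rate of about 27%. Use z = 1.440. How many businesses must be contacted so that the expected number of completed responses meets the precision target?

Completed interviews needed: n₀ = 1.440² × 0.2500 / 0.039² ≈ 340.83 → 341.
At a 27% response rate, contacts needed = 341 / 0.27 ≈ 1262.96 → 1263.

1263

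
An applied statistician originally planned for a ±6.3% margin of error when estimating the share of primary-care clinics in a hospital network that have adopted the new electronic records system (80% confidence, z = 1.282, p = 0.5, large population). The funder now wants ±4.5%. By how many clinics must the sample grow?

At ±6.3%: n = 1.282² × 0.2500 / 0.063² ≈ 103.52 → 104.
At ±4.5%: n = 1.282² × 0.2500 / 0.045² ≈ 202.90 → 203.
Additional respondents: 203 − 104 = 99.

99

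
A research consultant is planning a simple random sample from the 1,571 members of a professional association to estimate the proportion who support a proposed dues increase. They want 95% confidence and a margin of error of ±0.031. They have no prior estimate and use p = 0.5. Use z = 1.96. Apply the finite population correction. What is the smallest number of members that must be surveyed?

612

Unadjusted: n₀ = 1.96² × 0.50 × 0.50 / 0.031² ≈ 999.38, so n₀ = 1000.
Finite population correction with N = 1,571: n = n₀ / (1 + (n₀−1)/N) = 1000 / (1 + 999/1571) = 1000 / 1.6359 ≈ 611.28.
Rounding up, n = 612.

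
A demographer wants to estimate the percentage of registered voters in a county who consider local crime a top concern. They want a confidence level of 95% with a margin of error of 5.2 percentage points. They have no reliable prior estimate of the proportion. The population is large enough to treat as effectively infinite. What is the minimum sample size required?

356

For 95% confidence, z = 1.960.
With no prior estimate, use p = 0.5, giving p(1−p) = 0.25.
n = z²·p(1−p)/E² = 1.960² × 0.2500 / 0.052² = 3.8416 × 0.2500 / 0.002704 ≈ 355.18.
Rounding up gives n = 356.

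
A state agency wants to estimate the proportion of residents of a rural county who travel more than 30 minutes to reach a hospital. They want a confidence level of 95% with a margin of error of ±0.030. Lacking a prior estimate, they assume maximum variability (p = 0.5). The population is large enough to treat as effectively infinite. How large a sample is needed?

1068

For 95% confidence, z = 1.960.
With p = 0.5, p(1−p) = 0.25.
n = z²·p(1−p)/E² = 1.960² × 0.2500 / 0.030² = 3.8416 × 0.2500 / 0.000900 ≈ 1067.11.
Rounding up gives n = 1068.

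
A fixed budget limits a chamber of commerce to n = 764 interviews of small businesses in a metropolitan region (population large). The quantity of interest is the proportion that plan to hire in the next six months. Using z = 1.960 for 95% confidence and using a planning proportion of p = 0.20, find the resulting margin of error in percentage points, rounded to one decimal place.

2.8

SE(p̂) = √[p(1−p)/n] = √[0.1600/764] = 0.01447.
E = z × SE = 1.960 × 0.01447 = 0.02836, or 2.8 percentage points.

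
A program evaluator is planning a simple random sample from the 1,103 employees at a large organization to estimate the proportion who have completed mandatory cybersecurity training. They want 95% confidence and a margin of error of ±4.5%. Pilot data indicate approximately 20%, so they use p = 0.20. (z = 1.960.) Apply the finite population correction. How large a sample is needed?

239

Unadjusted: n₀ = 1.960² × 0.20 × 0.80 / 0.045² ≈ 303.53, so n₀ = 304.
Finite population correction with N = 1,103: n = n₀ / (1 + (n₀−1)/N) = 304 / (1 + 303/1103) = 304 / 1.2747 ≈ 238.49.
Rounding up, n = 239.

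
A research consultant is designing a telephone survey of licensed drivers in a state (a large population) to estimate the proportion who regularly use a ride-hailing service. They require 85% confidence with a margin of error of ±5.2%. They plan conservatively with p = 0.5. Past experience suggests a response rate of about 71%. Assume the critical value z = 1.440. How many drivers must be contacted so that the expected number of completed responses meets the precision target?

Completed interviews needed: n₀ = 1.440² × 0.2500 / 0.052² ≈ 191.72 → 192.
At a 71% response rate, contacts needed = 192 / 0.71 ≈ 270.42 → 271.

271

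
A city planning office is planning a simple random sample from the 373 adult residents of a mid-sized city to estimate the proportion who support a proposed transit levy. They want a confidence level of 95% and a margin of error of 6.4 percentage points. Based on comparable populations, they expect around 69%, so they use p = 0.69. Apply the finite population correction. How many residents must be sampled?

131

For 95% confidence, z = 1.960.
Unadjusted: n₀ = 1.960² × 0.69 × 0.31 / 0.064² ≈ 200.61, so n₀ = 201.
Finite population correction with N = 373: n = n₀ / (1 + (n₀−1)/N) = 201 / (1 + 200/373) = 201 / 1.5362 ≈ 130.84.
Rounding up, n = 131.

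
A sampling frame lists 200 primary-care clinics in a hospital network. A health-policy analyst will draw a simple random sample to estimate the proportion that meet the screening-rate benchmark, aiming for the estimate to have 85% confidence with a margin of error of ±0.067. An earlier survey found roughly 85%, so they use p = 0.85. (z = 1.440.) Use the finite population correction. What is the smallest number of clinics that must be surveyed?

46

Unadjusted: n₀ = 1.440² × 0.85 × 0.15 / 0.067² ≈ 58.90, so n₀ = 59.
Finite population correction with N = 200: n = n₀ / (1 + (n₀−1)/N) = 59 / (1 + 58/200) = 59 / 1.2900 ≈ 45.74.
Rounding up, n = 46.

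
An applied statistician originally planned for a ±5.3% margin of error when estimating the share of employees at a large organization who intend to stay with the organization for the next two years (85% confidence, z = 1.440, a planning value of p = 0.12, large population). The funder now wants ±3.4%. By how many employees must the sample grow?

112

At ±5.3%: n = 1.440² × 0.1056 / 0.053² ≈ 77.95 → 78.
At ±3.4%: n = 1.440² × 0.1056 / 0.034² ≈ 189.42 → 190.
Additional respondents: 190 − 78 = 112.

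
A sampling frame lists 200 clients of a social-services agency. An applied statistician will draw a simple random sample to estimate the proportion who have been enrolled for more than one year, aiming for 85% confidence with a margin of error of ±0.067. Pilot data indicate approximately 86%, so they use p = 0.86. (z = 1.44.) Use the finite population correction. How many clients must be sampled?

44

Unadjusted: n₀ = 1.44² × 0.86 × 0.14 / 0.067² ≈ 55.62, so n₀ = 56.
Finite population correction with N = 200: n = n₀ / (1 + (n₀−1)/N) = 56 / (1 + 55/200) = 56 / 1.2750 ≈ 43.92.
Rounding up, n = 44.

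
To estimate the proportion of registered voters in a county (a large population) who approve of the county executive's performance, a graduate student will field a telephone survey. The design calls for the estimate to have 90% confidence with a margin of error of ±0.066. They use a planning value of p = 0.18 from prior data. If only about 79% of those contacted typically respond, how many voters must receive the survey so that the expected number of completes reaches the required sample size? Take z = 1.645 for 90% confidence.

117

Completed interviews needed: n₀ = 1.645² × 0.1476 / 0.066² ≈ 91.69 → 92.
At a 79% response rate, contacts needed = 92 / 0.79 ≈ 116.46 → 117.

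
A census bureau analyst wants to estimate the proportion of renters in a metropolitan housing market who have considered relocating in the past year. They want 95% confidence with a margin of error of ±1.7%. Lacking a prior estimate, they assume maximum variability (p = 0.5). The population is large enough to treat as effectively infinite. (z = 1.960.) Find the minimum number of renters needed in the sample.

With p = 0.5, p(1−p) = 0.25.
n = z²·p(1−p)/E² = 1.960² × 0.2500 / 0.017² = 3.8416 × 0.2500 / 0.000289 ≈ 3323.18.
Rounding up gives n = 3324.

3324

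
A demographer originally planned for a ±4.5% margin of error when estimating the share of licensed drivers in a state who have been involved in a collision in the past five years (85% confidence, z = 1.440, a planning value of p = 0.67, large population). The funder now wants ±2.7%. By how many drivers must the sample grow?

402

At ±4.5%: n = 1.440² × 0.2211 / 0.045² ≈ 226.41 → 227.
At ±2.7%: n = 1.440² × 0.2211 / 0.027² ≈ 628.91 → 629.
Additional respondents: 629 − 227 = 402.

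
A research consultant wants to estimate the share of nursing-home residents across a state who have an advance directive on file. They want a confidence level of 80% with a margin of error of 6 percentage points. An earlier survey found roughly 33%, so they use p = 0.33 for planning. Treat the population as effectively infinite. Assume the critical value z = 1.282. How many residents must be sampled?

101

With p = 0.33, p(1−p) = 0.2211.
n = z²·p(1−p)/E² = 1.282² × 0.2211 / 0.060² = 1.6435 × 0.2211 / 0.003600 ≈ 100.94.
Rounding up gives n = 101.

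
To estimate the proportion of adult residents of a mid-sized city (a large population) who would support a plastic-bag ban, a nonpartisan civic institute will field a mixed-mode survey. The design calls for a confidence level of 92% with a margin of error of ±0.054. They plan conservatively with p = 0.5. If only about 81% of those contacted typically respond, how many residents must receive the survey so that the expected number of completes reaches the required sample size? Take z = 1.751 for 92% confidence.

325

Completed interviews needed: n₀ = 1.751² × 0.2500 / 0.054² ≈ 262.86 → 263.
At an 81% response rate, contacts needed = 263 / 0.81 ≈ 324.69 → 325.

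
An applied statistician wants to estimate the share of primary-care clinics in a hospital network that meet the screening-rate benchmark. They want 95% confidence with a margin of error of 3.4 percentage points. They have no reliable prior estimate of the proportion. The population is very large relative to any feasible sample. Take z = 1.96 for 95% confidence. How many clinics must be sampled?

With no prior estimate, use p = 0.5, giving p(1−p) = 0.25.
n = z²·p(1−p)/E² = 1.96² × 0.2500 / 0.034² = 3.8416 × 0.2500 / 0.001156 ≈ 830.80.
Rounding up gives n = 831.

831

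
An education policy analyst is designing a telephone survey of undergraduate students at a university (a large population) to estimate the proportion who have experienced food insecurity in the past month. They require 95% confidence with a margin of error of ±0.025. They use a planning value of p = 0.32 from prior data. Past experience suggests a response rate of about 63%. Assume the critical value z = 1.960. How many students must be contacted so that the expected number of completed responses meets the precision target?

Completed interviews needed: n₀ = 1.960² × 0.2176 / 0.025² ≈ 1337.49 → 1338.
At a 63% response rate, contacts needed = 1338 / 0.63 ≈ 2123.81 → 2124.

2124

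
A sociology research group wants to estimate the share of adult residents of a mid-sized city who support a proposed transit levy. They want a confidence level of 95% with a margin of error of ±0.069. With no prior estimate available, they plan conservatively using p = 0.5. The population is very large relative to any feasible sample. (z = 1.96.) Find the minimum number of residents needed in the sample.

With p = 0.5, p(1−p) = 0.25.
n = z²·p(1−p)/E² = 1.96² × 0.2500 / 0.069² = 3.8416 × 0.2500 / 0.004761 ≈ 201.72.
Rounding up gives n = 202.

202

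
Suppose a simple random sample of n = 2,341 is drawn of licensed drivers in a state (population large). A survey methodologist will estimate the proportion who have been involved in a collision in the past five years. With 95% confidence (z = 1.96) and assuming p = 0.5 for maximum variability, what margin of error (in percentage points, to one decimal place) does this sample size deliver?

2.0

SE(p̂) = √[p(1−p)/n] = √[0.2500/2341] = 0.01033.
E = z × SE = 1.96 × 0.01033 = 0.02025, or 2.0 percentage points.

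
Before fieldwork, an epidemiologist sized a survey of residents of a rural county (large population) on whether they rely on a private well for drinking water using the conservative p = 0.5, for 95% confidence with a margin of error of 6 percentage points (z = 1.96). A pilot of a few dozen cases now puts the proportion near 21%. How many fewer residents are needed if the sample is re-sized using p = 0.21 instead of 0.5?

Conservative (p = 0.5): n = 1.96² × 0.25 / 0.060² ≈ 266.78 → 267.
Using p = 0.21: p(1−p) = 0.1659, so n = 1.96² × 0.1659 / 0.060² ≈ 177.03 → 178.
Reduction: 267 − 178 = 89.

89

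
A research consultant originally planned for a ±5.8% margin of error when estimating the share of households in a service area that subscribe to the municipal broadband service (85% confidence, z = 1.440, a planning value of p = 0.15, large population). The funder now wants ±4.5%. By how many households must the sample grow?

At ±5.8%: n = 1.440² × 0.1275 / 0.058² ≈ 78.59 → 79.
At ±4.5%: n = 1.440² × 0.1275 / 0.045² ≈ 130.56 → 131.
Additional respondents: 131 − 79 = 52.

52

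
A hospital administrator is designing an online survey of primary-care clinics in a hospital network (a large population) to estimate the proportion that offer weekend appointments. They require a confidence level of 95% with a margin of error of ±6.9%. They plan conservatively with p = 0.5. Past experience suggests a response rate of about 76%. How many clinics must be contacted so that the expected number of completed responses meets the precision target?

For 95% confidence, z = 1.960.
Completed interviews needed: n₀ = 1.960² × 0.2500 / 0.069² ≈ 201.72 → 202.
At a 76% response rate, contacts needed = 202 / 0.76 ≈ 265.79 → 266.

266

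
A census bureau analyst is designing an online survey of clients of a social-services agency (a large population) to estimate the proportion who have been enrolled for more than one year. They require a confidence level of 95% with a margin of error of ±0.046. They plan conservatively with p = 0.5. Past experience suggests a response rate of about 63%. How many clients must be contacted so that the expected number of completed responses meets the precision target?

721

For 95% confidence, z = 1.96.
Completed interviews needed: n₀ = 1.96² × 0.2500 / 0.046² ≈ 453.88 → 454.
At a 63% response rate, contacts needed = 454 / 0.63 ≈ 720.63 → 721.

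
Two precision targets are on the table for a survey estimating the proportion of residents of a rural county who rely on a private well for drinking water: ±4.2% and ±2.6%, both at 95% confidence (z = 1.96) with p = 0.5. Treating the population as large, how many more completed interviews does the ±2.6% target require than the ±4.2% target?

At ±4.2%: n = 1.96² × 0.2500 / 0.042² ≈ 544.44 → 545.
At ±2.6%: n = 1.96² × 0.2500 / 0.026² ≈ 1420.71 → 1421.
Additional respondents: 1421 − 545 = 876.

876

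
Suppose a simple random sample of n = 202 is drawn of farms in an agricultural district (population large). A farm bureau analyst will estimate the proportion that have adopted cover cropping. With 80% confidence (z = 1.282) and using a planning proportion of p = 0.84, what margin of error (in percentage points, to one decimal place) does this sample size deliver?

3.3

SE(p̂) = √[p(1−p)/n] = √[0.1344/202] = 0.02579.
E = z × SE = 1.282 × 0.02579 = 0.03307, or 3.3 percentage points.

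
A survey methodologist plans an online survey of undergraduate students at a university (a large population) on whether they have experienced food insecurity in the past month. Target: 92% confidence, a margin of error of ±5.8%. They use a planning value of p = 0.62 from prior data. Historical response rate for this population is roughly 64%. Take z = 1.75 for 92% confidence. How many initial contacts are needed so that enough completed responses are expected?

336

Completed interviews needed: n₀ = 1.75² × 0.2356 / 0.058² ≈ 214.48 → 215.
At a 64% response rate, contacts needed = 215 / 0.64 ≈ 335.94 → 336.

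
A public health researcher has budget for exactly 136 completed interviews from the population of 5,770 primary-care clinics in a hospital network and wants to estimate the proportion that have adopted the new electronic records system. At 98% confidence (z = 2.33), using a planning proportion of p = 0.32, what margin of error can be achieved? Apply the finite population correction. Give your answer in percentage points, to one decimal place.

Finite-population factor: (N−n)/(N−1) = (5770−136)/(5770−1) = 0.9766.
SE(p̂) = √[p(1−p)/n · (N−n)/(N−1)] = √[0.2176/136 × 0.9766] = 0.03953.
E = z × SE = 2.33 × 0.03953 = 0.09210 ≈ 9.2 percentage points.

9.2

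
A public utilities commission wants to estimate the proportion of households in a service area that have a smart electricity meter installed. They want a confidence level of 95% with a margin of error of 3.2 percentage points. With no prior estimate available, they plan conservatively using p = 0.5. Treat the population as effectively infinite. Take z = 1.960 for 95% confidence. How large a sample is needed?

With p = 0.5, p(1−p) = 0.25.
n = z²·p(1−p)/E² = 1.960² × 0.2500 / 0.032² = 3.8416 × 0.2500 / 0.001024 ≈ 937.89.
Rounding up gives n = 938.

938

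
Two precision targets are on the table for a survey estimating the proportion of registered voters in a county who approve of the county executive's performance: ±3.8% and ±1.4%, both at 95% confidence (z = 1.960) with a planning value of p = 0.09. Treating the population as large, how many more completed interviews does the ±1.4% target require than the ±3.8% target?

At ±3.8%: n = 1.960² × 0.0819 / 0.038² ≈ 217.89 → 218.
At ±1.4%: n = 1.960² × 0.0819 / 0.014² ≈ 1605.24 → 1606.
Additional respondents: 1606 − 218 = 1388.

1388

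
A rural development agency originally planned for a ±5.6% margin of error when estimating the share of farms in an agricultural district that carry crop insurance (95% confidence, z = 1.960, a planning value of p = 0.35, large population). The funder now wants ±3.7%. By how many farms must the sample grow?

At ±5.6%: n = 1.960² × 0.2275 / 0.056² ≈ 278.69 → 279.
At ±3.7%: n = 1.960² × 0.2275 / 0.037² ≈ 638.40 → 639.
Additional respondents: 639 − 279 = 360.

360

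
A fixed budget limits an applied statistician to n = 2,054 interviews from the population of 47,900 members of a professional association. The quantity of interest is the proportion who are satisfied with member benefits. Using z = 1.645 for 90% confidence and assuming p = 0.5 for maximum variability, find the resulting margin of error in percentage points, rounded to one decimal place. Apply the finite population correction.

Finite-population factor: (N−n)/(N−1) = (47900−2054)/(47900−1) = 0.9571.
SE(p̂) = √[p(1−p)/n · (N−n)/(N−1)] = √[0.2500/2054 × 0.9571] = 0.01079.
E = z × SE = 1.645 × 0.01079 = 0.01776 ≈ 1.8 percentage points.

1.8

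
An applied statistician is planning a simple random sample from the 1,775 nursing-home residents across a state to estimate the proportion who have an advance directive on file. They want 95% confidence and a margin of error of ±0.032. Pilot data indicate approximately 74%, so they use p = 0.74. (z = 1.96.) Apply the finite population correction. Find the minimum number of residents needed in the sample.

Unadjusted: n₀ = 1.96² × 0.74 × 0.26 / 0.032² ≈ 721.80, so n₀ = 722.
Finite population correction with N = 1,775: n = n₀ / (1 + (n₀−1)/N) = 722 / (1 + 721/1775) = 722 / 1.4062 ≈ 513.44.
Rounding up, n = 514.

514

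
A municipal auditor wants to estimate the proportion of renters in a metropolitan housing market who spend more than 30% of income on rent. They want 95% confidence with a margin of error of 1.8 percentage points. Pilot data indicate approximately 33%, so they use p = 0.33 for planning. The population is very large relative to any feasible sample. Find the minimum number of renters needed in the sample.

2622

For 95% confidence, z = 1.96.
With p = 0.33, p(1−p) = 0.2211.
n = z²·p(1−p)/E² = 1.96² × 0.2211 / 0.018² = 3.8416 × 0.2211 / 0.000324 ≈ 2621.54.
Rounding up gives n = 2622.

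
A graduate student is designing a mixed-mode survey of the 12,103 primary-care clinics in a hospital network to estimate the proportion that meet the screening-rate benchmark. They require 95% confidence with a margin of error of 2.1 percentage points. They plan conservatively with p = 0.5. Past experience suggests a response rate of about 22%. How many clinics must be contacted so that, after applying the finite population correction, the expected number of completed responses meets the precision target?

For 95% confidence, z = 1.960.
Completed interviews needed (unadjusted): n₀ = 1.960² × 0.2500 / 0.021² ≈ 2177.78 → 2178.
FPC for N = 12,103: n = 2178 / (1 + 2177/12103) = 2178 / 1.1799 ≈ 1845.96 → 1846.
At a 22% response rate, contacts needed = 1846 / 0.22 ≈ 8390.91 → 8391.

8391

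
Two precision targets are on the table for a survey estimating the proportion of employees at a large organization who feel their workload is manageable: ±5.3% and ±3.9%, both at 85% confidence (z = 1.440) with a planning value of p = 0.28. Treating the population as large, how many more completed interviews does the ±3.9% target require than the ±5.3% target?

126

At ±5.3%: n = 1.440² × 0.2016 / 0.053² ≈ 148.82 → 149.
At ±3.9%: n = 1.440² × 0.2016 / 0.039² ≈ 274.84 → 275.
Additional respondents: 275 − 149 = 126.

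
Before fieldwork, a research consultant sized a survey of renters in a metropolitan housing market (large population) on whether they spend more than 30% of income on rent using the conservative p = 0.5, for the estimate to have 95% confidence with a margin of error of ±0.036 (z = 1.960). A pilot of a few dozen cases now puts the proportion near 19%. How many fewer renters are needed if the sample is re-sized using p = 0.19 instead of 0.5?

285

Conservative (p = 0.5): n = 1.960² × 0.25 / 0.036² ≈ 741.05 → 742.
Using p = 0.19: p(1−p) = 0.1539, so n = 1.960² × 0.1539 / 0.036² ≈ 456.19 → 457.
Reduction: 742 − 457 = 285.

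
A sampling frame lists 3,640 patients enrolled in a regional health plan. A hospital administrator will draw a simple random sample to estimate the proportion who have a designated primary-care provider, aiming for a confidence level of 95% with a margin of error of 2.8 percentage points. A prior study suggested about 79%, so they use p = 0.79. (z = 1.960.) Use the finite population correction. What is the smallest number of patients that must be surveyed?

Unadjusted: n₀ = 1.960² × 0.79 × 0.21 / 0.028² ≈ 812.91, so n₀ = 813.
Finite population correction with N = 3,640: n = n₀ / (1 + (n₀−1)/N) = 813 / (1 + 812/3640) = 813 / 1.2231 ≈ 664.72.
Rounding up, n = 665.

665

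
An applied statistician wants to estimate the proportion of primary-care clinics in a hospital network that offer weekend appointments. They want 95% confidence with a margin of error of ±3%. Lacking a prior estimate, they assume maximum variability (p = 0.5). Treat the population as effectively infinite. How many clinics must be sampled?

1068

For 95% confidence, z = 1.960.
With p = 0.5, p(1−p) = 0.25.
n = z²·p(1−p)/E² = 1.960² × 0.2500 / 0.030² = 3.8416 × 0.2500 / 0.000900 ≈ 1067.11.
Rounding up gives n = 1068.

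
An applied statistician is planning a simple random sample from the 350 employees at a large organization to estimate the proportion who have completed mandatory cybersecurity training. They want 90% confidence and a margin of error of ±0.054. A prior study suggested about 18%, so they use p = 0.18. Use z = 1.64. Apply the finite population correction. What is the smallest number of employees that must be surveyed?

99

Unadjusted: n₀ = 1.64² × 0.18 × 0.82 / 0.054² ≈ 136.14, so n₀ = 137.
Finite population correction with N = 350: n = n₀ / (1 + (n₀−1)/N) = 137 / (1 + 136/350) = 137 / 1.3886 ≈ 98.66.
Rounding up, n = 99.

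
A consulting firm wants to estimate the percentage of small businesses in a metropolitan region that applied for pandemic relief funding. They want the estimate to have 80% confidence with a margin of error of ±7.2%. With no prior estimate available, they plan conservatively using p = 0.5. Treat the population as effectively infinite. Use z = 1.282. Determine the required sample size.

80

With p = 0.5, p(1−p) = 0.25.
n = z²·p(1−p)/E² = 1.282² × 0.2500 / 0.072² = 1.6435 × 0.2500 / 0.005184 ≈ 79.26.
Rounding up gives n = 80.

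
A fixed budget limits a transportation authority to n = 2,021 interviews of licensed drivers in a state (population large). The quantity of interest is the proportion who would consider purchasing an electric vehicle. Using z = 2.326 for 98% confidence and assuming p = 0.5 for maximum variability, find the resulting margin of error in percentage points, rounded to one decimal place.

SE(p̂) = √[p(1−p)/n] = √[0.2500/2021] = 0.01112.
E = z × SE = 2.326 × 0.01112 = 0.02587, or 2.6 percentage points.

2.6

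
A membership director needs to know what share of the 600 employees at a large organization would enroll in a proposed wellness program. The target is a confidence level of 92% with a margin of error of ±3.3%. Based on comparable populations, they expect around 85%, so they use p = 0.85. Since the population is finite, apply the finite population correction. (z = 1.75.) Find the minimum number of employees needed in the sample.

Unadjusted: n₀ = 1.75² × 0.85 × 0.15 / 0.033² ≈ 358.56, so n₀ = 359.
Finite population correction with N = 600: n = n₀ / (1 + (n₀−1)/N) = 359 / (1 + 358/600) = 359 / 1.5967 ≈ 224.84.
Rounding up, n = 225.

225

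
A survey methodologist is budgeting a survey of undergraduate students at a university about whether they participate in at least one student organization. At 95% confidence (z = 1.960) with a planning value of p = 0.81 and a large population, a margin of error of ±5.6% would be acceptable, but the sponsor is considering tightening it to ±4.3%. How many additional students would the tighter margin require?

131

At ±5.6%: n = 1.960² × 0.1539 / 0.056² ≈ 188.53 → 189.
At ±4.3%: n = 1.960² × 0.1539 / 0.043² ≈ 319.75 → 320.
Additional respondents: 320 − 189 = 131.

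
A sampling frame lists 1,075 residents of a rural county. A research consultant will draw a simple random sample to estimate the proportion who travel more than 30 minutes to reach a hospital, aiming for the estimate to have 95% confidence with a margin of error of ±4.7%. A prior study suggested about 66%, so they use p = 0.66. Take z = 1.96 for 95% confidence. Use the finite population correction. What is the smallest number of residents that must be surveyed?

287

Unadjusted: n₀ = 1.96² × 0.66 × 0.34 / 0.047² ≈ 390.25, so n₀ = 391.
Finite population correction with N = 1,075: n = n₀ / (1 + (n₀−1)/N) = 391 / (1 + 390/1075) = 391 / 1.3628 ≈ 286.91.
Rounding up, n = 287.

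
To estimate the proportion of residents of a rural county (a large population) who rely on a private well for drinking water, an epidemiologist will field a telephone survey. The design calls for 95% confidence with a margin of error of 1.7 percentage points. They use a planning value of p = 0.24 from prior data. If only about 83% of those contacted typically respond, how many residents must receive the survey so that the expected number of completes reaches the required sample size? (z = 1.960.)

Completed interviews needed: n₀ = 1.960² × 0.1824 / 0.017² ≈ 2424.59 → 2425.
At an 83% response rate, contacts needed = 2425 / 0.83 ≈ 2921.69 → 2922.

2922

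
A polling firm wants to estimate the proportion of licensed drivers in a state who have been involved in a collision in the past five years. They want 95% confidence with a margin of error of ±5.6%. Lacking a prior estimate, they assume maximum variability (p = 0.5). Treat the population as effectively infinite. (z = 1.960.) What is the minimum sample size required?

307

With p = 0.5, p(1−p) = 0.25.
n = z²·p(1−p)/E² = 1.960² × 0.2500 / 0.056² = 3.8416 × 0.2500 / 0.003136 ≈ 306.25.
Rounding up gives n = 307.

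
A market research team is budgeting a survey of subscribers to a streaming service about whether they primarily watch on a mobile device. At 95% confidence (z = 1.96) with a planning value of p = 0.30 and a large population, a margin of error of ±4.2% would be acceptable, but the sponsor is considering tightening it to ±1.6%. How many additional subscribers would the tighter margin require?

2694

At ±4.2%: n = 1.96² × 0.2100 / 0.042² ≈ 457.33 → 458.
At ±1.6%: n = 1.96² × 0.2100 / 0.016² ≈ 3151.31 → 3152.
Additional respondents: 3152 − 458 = 2694.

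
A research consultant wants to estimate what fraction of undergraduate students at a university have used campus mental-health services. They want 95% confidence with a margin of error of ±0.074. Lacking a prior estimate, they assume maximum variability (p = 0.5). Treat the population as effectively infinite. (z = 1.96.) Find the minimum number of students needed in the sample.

176

With p = 0.5, p(1−p) = 0.25.
n = z²·p(1−p)/E² = 1.96² × 0.2500 / 0.074² = 3.8416 × 0.2500 / 0.005476 ≈ 175.38.
Rounding up gives n = 176.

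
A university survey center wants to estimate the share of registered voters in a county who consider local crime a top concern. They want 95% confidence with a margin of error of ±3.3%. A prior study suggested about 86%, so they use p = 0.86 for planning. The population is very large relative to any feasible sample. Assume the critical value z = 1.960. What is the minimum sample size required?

425

With p = 0.86, p(1−p) = 0.1204.
n = z²·p(1−p)/E² = 1.960² × 0.1204 / 0.033² = 3.8416 × 0.1204 / 0.001089 ≈ 424.73.
Rounding up gives n = 425.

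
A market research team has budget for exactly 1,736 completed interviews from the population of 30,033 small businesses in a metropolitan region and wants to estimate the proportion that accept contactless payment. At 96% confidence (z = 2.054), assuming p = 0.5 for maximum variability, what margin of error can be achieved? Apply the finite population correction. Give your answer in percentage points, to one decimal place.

Finite-population factor: (N−n)/(N−1) = (30033−1736)/(30033−1) = 0.9422.
SE(p̂) = √[p(1−p)/n · (N−n)/(N−1)] = √[0.2500/1736 × 0.9422] = 0.01165.
E = z × SE = 2.054 × 0.01165 = 0.02393 ≈ 2.4 percentage points.

2.4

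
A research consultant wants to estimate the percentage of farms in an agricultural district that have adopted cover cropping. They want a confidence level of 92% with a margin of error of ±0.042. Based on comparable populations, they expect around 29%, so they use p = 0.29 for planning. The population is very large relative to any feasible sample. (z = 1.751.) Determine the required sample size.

With p = 0.29, p(1−p) = 0.2059.
n = z²·p(1−p)/E² = 1.751² × 0.2059 / 0.042² = 3.0660 × 0.2059 / 0.001764 ≈ 357.87.
Rounding up gives n = 358.

358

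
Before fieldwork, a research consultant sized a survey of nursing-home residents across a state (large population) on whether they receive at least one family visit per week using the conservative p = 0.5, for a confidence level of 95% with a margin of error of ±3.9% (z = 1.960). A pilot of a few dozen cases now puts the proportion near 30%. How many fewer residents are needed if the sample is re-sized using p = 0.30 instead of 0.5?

Conservative (p = 0.5): n = 1.960² × 0.25 / 0.039² ≈ 631.43 → 632.
Using p = 0.30: p(1−p) = 0.2100, so n = 1.960² × 0.2100 / 0.039² ≈ 530.40 → 531.
Reduction: 632 − 531 = 101.

101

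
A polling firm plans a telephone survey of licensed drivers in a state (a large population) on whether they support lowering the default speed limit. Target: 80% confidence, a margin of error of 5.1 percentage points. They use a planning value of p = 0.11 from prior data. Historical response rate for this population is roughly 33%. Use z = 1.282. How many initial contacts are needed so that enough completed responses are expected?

Completed interviews needed: n₀ = 1.282² × 0.0979 / 0.051² ≈ 61.86 → 62.
At a 33% response rate, contacts needed = 62 / 0.33 ≈ 187.88 → 188.

188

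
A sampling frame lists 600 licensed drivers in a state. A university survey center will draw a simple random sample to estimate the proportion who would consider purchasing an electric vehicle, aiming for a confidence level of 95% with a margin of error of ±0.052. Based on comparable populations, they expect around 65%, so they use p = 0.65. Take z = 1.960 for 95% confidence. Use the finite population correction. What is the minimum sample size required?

211

Unadjusted: n₀ = 1.960² × 0.65 × 0.35 / 0.052² ≈ 323.21, so n₀ = 324.
Finite population correction with N = 600: n = n₀ / (1 + (n₀−1)/N) = 324 / (1 + 323/600) = 324 / 1.5383 ≈ 210.62.
Rounding up, n = 211.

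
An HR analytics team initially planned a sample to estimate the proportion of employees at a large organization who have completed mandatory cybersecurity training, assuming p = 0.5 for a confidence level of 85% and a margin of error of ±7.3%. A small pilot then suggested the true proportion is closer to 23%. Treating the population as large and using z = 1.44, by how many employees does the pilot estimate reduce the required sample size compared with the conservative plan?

29

Conservative (p = 0.5): n = 1.44² × 0.25 / 0.073² ≈ 97.28 → 98.
Using p = 0.23: p(1−p) = 0.1771, so n = 1.44² × 0.1771 / 0.073² ≈ 68.91 → 69.
Reduction: 98 − 69 = 29.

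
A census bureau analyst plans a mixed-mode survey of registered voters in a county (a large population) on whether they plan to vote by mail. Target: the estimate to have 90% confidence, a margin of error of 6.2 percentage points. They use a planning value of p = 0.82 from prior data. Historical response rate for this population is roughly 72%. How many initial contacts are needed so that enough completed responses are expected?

145

For 90% confidence, z = 1.645.
Completed interviews needed: n₀ = 1.645² × 0.1476 / 0.062² ≈ 103.90 → 104.
At a 72% response rate, contacts needed = 104 / 0.72 ≈ 144.44 → 145.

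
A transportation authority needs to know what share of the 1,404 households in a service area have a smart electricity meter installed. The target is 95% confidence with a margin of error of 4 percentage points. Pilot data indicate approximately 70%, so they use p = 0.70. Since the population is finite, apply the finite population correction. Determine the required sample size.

For 95% confidence, z = 1.960.
Unadjusted: n₀ = 1.960² × 0.70 × 0.30 / 0.040² ≈ 504.21, so n₀ = 505.
Finite population correction with N = 1,404: n = n₀ / (1 + (n₀−1)/N) = 505 / (1 + 504/1404) = 505 / 1.3590 ≈ 371.60.
Rounding up, n = 372.

372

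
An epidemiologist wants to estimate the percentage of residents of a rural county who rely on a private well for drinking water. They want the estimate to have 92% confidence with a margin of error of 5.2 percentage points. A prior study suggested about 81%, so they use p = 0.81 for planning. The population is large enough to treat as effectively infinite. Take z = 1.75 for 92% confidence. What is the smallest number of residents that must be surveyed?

With p = 0.81, p(1−p) = 0.1539.
n = z²·p(1−p)/E² = 1.75² × 0.1539 / 0.052² = 3.0625 × 0.1539 / 0.002704 ≈ 174.30.
Rounding up gives n = 175.

175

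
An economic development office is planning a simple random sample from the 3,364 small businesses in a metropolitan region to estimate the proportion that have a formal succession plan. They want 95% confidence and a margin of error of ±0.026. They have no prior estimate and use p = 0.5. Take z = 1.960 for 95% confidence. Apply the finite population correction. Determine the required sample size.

Unadjusted: n₀ = 1.960² × 0.50 × 0.50 / 0.026² ≈ 1420.71, so n₀ = 1421.
Finite population correction with N = 3,364: n = n₀ / (1 + (n₀−1)/N) = 1421 / (1 + 1420/3364) = 1421 / 1.4221 ≈ 999.21.
Rounding up, n = 1000.

1000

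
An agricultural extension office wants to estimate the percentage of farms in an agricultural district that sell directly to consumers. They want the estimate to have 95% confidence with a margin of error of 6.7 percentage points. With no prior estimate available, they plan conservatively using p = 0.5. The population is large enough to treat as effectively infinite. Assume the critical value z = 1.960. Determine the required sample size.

With p = 0.5, p(1−p) = 0.25.
n = z²·p(1−p)/E² = 1.960² × 0.2500 / 0.067² = 3.8416 × 0.2500 / 0.004489 ≈ 213.95.
Rounding up gives n = 214.

214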